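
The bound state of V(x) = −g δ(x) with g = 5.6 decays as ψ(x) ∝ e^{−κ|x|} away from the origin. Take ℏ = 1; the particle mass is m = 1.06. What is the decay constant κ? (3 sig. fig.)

κ = 5.94

Integrate −(ℏ²/2m)ψ'' − gδ(x)ψ = Eψ from −ε to +ε: the ψ'' term gives ψ'(0⁺) − ψ'(0⁻) and the δ term gives −(2mg/ℏ²)ψ(0).
With ψ ∝ e^{−κ|x|} this yields −2κ = −2mg/ℏ², so κ = mg/ℏ² = 5.936.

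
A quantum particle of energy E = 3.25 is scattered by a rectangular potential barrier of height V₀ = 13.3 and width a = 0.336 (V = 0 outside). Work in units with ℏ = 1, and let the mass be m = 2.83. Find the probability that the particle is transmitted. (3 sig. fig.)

E < V₀: inside the barrier ψ ∝ e^{±κx} with κ = √(2m(V₀ − E))/ℏ = 7.542.
κa = 2.534, sinh(κa) = 6.263.
Matching ψ, ψ′ at both faces gives T = [1 + V₀² sinh²(κa) / (4E(V₀ − E))]⁻¹ = 1/54.11 = 0.0185.

T = 0.0185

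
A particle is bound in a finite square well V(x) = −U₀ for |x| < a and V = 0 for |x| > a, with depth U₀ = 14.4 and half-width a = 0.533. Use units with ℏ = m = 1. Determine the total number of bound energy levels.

Define the well-strength parameter z₀ = (a/ℏ)√(2mU₀) = 0.533 × √(2·1·14.4) = 2.860.
A new bound state (alternating even/odd) appears each time z₀ passes a multiple of π/2, so N = ⌊2z₀/π⌋ + 1 = ⌊1.821⌋ + 1 = 2.

N = 2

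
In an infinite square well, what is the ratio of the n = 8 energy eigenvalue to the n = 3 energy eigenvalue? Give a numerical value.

7.11111

E_n = n²π²ℏ²/(2mL²) so the ratio is n₂²/n₁² = 64/9 = 7.11111.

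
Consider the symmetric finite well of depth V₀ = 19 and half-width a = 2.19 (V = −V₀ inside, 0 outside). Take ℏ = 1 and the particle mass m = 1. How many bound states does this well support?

Define the well-strength parameter z₀ = (a/ℏ)√(2mV₀) = 2.19 × √(2·1·19) = 13.50.
A new bound state (alternating even/odd) appears each time z₀ passes a multiple of π/2, so N = ⌊2z₀/π⌋ + 1 = ⌊8.594⌋ + 1 = 9.

N = 9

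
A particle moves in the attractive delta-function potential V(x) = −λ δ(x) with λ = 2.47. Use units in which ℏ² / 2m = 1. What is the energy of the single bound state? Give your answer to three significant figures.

E = -1.53

The bound state is ψ(x) = √κ e^{−κ|x|}. The derivative jump ψ'(0⁺) − ψ'(0⁻) = −(2mλ/ℏ²)ψ(0) fixes κ = mλ/ℏ² = 1.235.
Then E = −ℏ²κ²/(2m) = −mλ²/(2ℏ²) = -1.525.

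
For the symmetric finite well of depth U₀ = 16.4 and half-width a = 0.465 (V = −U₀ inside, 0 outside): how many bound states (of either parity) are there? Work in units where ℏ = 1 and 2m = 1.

Define the well-strength parameter z₀ = (a/ℏ)√(2mU₀) = 0.465 × √(2·0.5·16.4) = 1.883.
The even/odd transcendental equations gain one root per π/2 in z₀, giving N = 1 + ⌊2z₀/π⌋ = 1 + ⌊1.199⌋ = 2.

N = 2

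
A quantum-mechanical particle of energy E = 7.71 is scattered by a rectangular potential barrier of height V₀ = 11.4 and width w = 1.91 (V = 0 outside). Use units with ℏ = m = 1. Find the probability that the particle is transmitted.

Since E < V₀ the interior solution is evanescent with decay constant κ = √(2m(V₀ − E))/ℏ = 2.717.
κw = 5.189, sinh(κw) = 89.62.
The exact tunnelling result is T⁻¹ = 1 + V₀² sinh²(κw) / [4E(V₀ − E)] = 9173, so T = 0.000109.

T = 0.000109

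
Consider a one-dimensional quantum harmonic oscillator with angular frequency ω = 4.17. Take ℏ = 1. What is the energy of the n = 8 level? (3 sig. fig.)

E = 35.4

Using E_n = (n + ½)ℏω: E_8 = 8.5 × 4.17 = 35.45.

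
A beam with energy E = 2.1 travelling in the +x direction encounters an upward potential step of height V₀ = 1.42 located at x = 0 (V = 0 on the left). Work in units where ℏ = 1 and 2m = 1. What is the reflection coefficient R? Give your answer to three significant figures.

The wavenumbers are k₁ = √(2mE)/ℏ = 1.449 on the left and k₂ = √(2m(E − V₀))/ℏ = 0.8246 on the right.
Matching ψ and ψ′ at x = 0 gives r = (k₁ − k₂)/(k₁ + k₂), so R = r² = 0.07544 and T = 1 − R = 0.9246.

R = 0.0754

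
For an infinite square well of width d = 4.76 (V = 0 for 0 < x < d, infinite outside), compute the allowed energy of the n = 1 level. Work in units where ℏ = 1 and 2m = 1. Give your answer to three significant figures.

E = 0.436

Requiring ψ(0) = ψ(d) = 0 quantises k = nπ/d, hence E_n = ℏ²k²/2m = n²π²ℏ²/(2md²).
E_1 = 1² × π² / (2 × 0.5 × 4.76²) = 0.4356.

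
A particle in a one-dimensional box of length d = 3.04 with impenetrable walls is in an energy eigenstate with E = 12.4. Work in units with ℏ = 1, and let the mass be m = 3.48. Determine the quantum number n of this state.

n = 9

For an infinite well E_n = n²π²ℏ²/(2md²), so n = (d/πℏ)√(2mE).
n = (3.04/π) × √(2 × 3.48 × 12.4) = 8.990 → n = 9.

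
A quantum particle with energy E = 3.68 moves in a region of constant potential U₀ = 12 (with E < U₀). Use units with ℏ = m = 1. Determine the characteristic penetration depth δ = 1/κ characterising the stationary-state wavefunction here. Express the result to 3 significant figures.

δ = 0.245

Since E < U₀ the TISE in this region is ψ'' = κ²ψ with κ = √(2m(U₀ − E))/ℏ.
κ = √(2 × 1 × 8.32) = 4.079. The penetration depth is δ = 1/κ = 0.245.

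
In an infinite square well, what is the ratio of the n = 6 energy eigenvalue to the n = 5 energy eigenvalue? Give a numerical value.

1.44

E_n = n²π²ℏ²/(2mL²) so the ratio is n₂²/n₁² = 36/25 = 1.44.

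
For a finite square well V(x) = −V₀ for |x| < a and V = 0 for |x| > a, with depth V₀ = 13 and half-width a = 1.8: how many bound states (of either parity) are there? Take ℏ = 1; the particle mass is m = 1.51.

N = 8

Define the well-strength parameter z₀ = (a/ℏ)√(2mV₀) = 1.8 × √(2·1.51·13) = 11.28.
The even/odd transcendental equations gain one root per π/2 in z₀, giving N = 1 + ⌊2z₀/π⌋ = 1 + ⌊7.180⌋ = 8.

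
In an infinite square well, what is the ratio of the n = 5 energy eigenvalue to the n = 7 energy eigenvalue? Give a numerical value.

Since E_n ∝ n², the ratio is (5/7)² = 0.510204.

0.510204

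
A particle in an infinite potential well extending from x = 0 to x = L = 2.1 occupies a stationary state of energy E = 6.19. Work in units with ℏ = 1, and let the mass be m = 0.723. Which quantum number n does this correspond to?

n = 2

From E_n = n²π²ℏ²/(2mL²) invert to n = √(2mL²E)/(πℏ).
n = (2.1/π) × √(2 × 0.723 × 6.19) = 2.000 → n = 2.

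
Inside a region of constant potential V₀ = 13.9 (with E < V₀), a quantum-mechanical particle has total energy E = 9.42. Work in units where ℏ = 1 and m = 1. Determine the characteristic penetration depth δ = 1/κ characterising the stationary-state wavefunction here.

δ = 0.334

Since E < V₀ the TISE in this region is ψ'' = κ²ψ with κ = √(2m(V₀ − E))/ℏ.
κ = √(2 × 1 × 4.48) = 2.993. The penetration depth is δ = 1/κ = 0.334.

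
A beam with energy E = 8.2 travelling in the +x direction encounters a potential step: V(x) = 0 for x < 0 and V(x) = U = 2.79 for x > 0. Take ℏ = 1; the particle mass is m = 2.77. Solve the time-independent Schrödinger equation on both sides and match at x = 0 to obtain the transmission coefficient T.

The wavenumbers are k₁ = √(2mE)/ℏ = 6.740 on the left and k₂ = √(2m(E − U))/ℏ = 5.475 on the right.
Continuity of ψ and ψ′ at the step yields the reflection amplitude r = (k₁ − k₂)/(k₁ + k₂) = 0.1036; thus R = |r|² = 0.01073, T = 0.9893.

T = 0.989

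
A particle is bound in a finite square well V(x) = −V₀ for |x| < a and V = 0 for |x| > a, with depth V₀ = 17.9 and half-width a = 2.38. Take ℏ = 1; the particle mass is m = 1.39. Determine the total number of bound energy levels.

The dimensionless depth is z₀ = a√(2mV₀)/ℏ = 2.38 × √(49.76) = 16.79.
The even/odd transcendental equations gain one root per π/2 in z₀, giving N = 1 + ⌊2z₀/π⌋ = 1 + ⌊10.69⌋ = 11.

N = 11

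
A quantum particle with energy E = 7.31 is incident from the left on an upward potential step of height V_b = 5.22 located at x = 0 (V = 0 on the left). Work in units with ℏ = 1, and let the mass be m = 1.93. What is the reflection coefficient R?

On each side the TISE gives plane waves with k = √(2m(E − V))/ℏ: k₁ = √(2·1.93·7.31) = 5.312, k₂ = √(2·1.93·2.09) = 2.840.
Matching ψ and ψ′ at x = 0 gives r = (k₁ − k₂)/(k₁ + k₂), so R = r² = 0.09192 and T = 1 − R = 0.9081.

R = 0.0919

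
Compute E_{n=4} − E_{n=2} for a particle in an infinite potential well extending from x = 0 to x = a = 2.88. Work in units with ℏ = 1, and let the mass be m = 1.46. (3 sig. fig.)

E_n = n²π²ℏ²/(2ma²), so ΔE = (4² − 2²) π²ℏ²/(2ma²).
ΔE = 12 × π² / (2 × 1.46 × 2.88²) = 4.890.

ΔE = 4.89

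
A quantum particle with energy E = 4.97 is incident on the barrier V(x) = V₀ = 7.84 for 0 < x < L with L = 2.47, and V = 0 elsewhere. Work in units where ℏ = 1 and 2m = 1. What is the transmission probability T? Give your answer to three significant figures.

Since E < V₀ the interior solution is evanescent with decay constant κ = √(2m(V₀ − E))/ℏ = 1.694.
κL = 4.184, sinh(κL) = 32.82.
Matching ψ, ψ′ at both faces gives T = [1 + V₀² sinh²(κL) / (4E(V₀ − E))]⁻¹ = 1/1161 = 0.000861.

T = 0.000861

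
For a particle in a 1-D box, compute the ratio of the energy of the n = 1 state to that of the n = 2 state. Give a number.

E_n = n²π²ℏ²/(2mL²) so the ratio is n₂²/n₁² = 1/4 = 0.25.

0.25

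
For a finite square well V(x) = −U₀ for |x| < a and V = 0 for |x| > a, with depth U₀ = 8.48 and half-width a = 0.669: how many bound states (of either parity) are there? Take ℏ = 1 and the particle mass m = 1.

N = 2

Define the well-strength parameter z₀ = (a/ℏ)√(2mU₀) = 0.669 × √(2·1·8.48) = 2.755.
The even/odd transcendental equations gain one root per π/2 in z₀, giving N = 1 + ⌊2z₀/π⌋ = 1 + ⌊1.754⌋ = 2.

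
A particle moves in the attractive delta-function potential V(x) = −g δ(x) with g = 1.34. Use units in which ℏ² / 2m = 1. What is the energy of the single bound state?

The bound state is ψ(x) = √κ e^{−κ|x|}. The derivative jump ψ'(0⁺) − ψ'(0⁻) = −(2mg/ℏ²)ψ(0) fixes κ = mg/ℏ² = 0.6700.
Then E = −ℏ²κ²/(2m) = −mg²/(2ℏ²) = -0.4489.

E = -0.449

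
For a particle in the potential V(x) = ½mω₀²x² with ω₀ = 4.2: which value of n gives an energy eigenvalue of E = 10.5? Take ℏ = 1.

Invert E_n = (n + ½)ℏω₀: n = E/ℏω₀ − ½ = 2.000, so n = 2.

n = 2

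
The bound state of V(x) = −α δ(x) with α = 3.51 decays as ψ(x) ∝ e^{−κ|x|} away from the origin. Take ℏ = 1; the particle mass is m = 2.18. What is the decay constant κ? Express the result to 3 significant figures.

Integrating the TISE across x = 0 gives the cusp condition ψ'(0⁺) − ψ'(0⁻) = −(2mα/ℏ²)ψ(0).
With ψ ∝ e^{−κ|x|} this yields −2κ = −2mα/ℏ², so κ = mα/ℏ² = 7.652.

κ = 7.65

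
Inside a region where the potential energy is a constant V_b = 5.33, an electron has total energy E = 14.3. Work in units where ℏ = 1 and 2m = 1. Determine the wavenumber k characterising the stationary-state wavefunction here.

With E > V_b the solution is oscillatory, ψ ∝ e^{±ikx} with k = √(2m(E − V_b))/ℏ.
k = √(2 × 0.5 × 8.97) = 2.995.

k = 2.99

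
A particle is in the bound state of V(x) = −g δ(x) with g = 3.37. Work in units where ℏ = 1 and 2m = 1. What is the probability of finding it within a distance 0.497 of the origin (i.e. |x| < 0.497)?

P = 0.813

The normalised bound state is ψ = √κ e^{−κ|x|} with κ = mg/ℏ² = 1.685.
P(|x| < d) = ∫_{−d}^{d} κ e^{−2κ|x|} dx = 1 − e^{−2κd} = 1 − e^{−1.675} = 0.8127.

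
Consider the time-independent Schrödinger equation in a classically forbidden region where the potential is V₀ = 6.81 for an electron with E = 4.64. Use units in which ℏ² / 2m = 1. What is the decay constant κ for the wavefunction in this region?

Since E < V₀ the TISE in this region is ψ'' = κ²ψ with κ = √(2m(V₀ − E))/ℏ.
κ = √(2 × 0.5 × 2.17) = 1.473.

κ = 1.47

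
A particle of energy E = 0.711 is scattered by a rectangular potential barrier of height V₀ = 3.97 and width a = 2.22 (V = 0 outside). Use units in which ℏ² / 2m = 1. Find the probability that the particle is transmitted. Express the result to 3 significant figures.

T = 0.000777

Since E < V₀ the interior solution is evanescent with decay constant κ = √(2m(V₀ − E))/ℏ = 1.805.
κa = 4.008, sinh(κa) = 27.50.
Matching ψ, ψ′ at both faces gives T = [1 + V₀² sinh²(κa) / (4E(V₀ − E))]⁻¹ = 1/1287 = 0.000777.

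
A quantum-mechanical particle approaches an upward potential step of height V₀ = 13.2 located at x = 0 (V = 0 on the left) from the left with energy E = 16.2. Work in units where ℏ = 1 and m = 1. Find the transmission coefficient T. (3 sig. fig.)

The wavenumbers are k₁ = √(2mE)/ℏ = 5.692 on the left and k₂ = √(2m(E − V₀))/ℏ = 2.449 on the right.
Continuity of ψ and ψ′ at the step yields the reflection amplitude r = (k₁ − k₂)/(k₁ + k₂) = 0.3983; thus R = |r|² = 0.1586, T = 0.8414.

T = 0.841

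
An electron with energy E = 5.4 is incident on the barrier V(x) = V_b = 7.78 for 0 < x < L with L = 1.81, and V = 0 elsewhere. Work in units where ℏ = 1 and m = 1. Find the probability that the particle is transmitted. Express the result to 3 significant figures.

T = 0.00126

E < V_b: inside the barrier ψ ∝ e^{±κx} with κ = √(2m(V_b − E))/ℏ = 2.182.
κL = 3.949, sinh(κL) = 25.93.
Matching ψ, ψ′ at both faces gives T = [1 + V_b² sinh²(κL) / (4E(V_b − E))]⁻¹ = 1/792.7 = 0.00126.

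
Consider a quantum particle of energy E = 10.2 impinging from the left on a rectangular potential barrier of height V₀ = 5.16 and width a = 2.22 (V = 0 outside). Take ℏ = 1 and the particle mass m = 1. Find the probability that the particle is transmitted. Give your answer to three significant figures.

Above the barrier the interior wavenumber is k₂ = √(2m(E − V₀))/ℏ = 3.175, giving phase k₂a = 7.048.
Matching at both interfaces gives T⁻¹ = 1 + V₀² sin²(k₂a) / [4E(E − V₀)] = 1.062, hence T = 0.942.

T = 0.942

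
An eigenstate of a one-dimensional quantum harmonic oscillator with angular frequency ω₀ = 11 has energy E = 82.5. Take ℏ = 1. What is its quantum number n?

E_n = ℏω₀(n + ½) ⇒ n = E/(ℏω₀) − ½ = 82.5/11 − 0.5 = 7.000 → n = 7.

n = 7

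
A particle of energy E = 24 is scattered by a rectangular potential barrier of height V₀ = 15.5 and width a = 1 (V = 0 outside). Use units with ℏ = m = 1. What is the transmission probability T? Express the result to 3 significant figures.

E > V₀: inside the barrier k₂ = √(2m(E − V₀))/ℏ = 4.123, k₂a = 4.123.
T = [1 + V₀² sin²(k₂a) / (4E(E − V₀))]⁻¹ = 1/1.203 = 0.831.

T = 0.831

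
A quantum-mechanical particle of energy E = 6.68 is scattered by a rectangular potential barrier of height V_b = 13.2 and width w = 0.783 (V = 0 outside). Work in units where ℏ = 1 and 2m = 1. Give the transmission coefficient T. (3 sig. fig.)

T = 0.0707

E < V_b: inside the barrier ψ ∝ e^{±κx} with κ = √(2m(V_b − E))/ℏ = 2.553.
κw = 1.999, sinh(κw) = 3.624.
The exact tunnelling result is T⁻¹ = 1 + V_b² sinh²(κw) / [4E(V_b − E)] = 14.14, so T = 0.0707.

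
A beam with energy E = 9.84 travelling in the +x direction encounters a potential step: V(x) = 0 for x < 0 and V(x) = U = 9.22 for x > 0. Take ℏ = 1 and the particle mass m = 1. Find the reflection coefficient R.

On each side the TISE gives plane waves with k = √(2m(E − V))/ℏ: k₁ = √(2·1·9.84) = 4.436, k₂ = √(2·1·0.62) = 1.114.
Matching ψ and ψ′ at x = 0 gives r = (k₁ − k₂)/(k₁ + k₂), so R = r² = 0.3584 and T = 1 − R = 0.6416.

R = 0.358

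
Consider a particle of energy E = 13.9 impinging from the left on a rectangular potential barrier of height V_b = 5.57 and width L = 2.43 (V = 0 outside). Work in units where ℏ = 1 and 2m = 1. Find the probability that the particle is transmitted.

E > V_b: inside the barrier k₂ = √(2m(E − V_b))/ℏ = 2.886, k₂L = 7.013.
T = [1 + V_b² sin²(k₂L) / (4E(E − V_b))]⁻¹ = 1/1.030 = 0.971.

T = 0.971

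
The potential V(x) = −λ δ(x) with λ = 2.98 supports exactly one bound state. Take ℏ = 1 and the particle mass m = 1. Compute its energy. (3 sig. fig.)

E = -4.44

The bound state is ψ(x) = √κ e^{−κ|x|}. The derivative jump ψ'(0⁺) − ψ'(0⁻) = −(2mλ/ℏ²)ψ(0) fixes κ = mλ/ℏ² = 2.980.
Then E = −ℏ²κ²/(2m) = −mλ²/(2ℏ²) = -4.440.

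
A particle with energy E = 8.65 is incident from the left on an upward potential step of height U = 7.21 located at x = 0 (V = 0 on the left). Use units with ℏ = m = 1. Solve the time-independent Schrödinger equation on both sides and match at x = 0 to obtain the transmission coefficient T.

T = 0.823

The wavenumbers are k₁ = √(2mE)/ℏ = 4.159 on the left and k₂ = √(2m(E − U))/ℏ = 1.697 on the right.
Matching ψ and ψ′ at x = 0 gives r = (k₁ − k₂)/(k₁ + k₂), so R = r² = 0.1768 and T = 1 − R = 0.8232.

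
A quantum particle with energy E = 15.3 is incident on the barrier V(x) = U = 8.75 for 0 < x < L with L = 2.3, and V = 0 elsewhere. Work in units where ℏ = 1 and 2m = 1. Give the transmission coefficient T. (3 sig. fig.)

T = 0.972

Above the barrier the interior wavenumber is k₂ = √(2m(E − U))/ℏ = 2.559, giving phase k₂L = 5.886.
T = [1 + U² sin²(k₂L) / (4E(E − U))]⁻¹ = 1/1.029 = 0.972.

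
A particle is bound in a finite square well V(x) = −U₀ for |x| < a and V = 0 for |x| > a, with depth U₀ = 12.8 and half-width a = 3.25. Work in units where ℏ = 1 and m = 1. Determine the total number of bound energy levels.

Define the well-strength parameter z₀ = (a/ℏ)√(2mU₀) = 3.25 × √(2·1·12.8) = 16.44.
The even/odd transcendental equations gain one root per π/2 in z₀, giving N = 1 + ⌊2z₀/π⌋ = 1 + ⌊10.47⌋ = 11.

N = 11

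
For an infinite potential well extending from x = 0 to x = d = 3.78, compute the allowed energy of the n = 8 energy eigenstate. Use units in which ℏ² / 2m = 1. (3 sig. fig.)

E = 44.2

Requiring ψ(0) = ψ(d) = 0 quantises k = nπ/d, hence E_n = ℏ²k²/2m = n²π²ℏ²/(2md²).
E_8 = 8² × π² / (2 × 0.5 × 3.78²) = 44.21.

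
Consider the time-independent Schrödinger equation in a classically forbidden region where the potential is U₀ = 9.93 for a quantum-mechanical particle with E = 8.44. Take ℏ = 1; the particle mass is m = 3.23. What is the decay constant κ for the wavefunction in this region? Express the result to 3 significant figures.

Since E < U₀ the TISE in this region is ψ'' = κ²ψ with κ = √(2m(U₀ − E))/ℏ.
κ = √(2 × 3.23 × 1.49) = 3.102.

κ = 3.10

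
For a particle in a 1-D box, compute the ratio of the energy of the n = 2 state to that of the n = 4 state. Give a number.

0.25

E_n = n²π²ℏ²/(2mL²) so the ratio is n₂²/n₁² = 4/16 = 0.25.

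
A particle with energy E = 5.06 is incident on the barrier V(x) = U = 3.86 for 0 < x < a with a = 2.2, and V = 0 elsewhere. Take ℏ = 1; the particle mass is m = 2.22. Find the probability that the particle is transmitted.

Above the barrier the interior wavenumber is k₂ = √(2m(E − U))/ℏ = 2.308, giving phase k₂a = 5.078.
Matching at both interfaces gives T⁻¹ = 1 + U² sin²(k₂a) / [4E(E − U)] = 1.535, hence T = 0.651.

T = 0.651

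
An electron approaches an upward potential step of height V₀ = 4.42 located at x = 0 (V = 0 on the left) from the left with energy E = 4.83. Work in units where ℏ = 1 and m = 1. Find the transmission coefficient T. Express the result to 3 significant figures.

On each side the TISE gives plane waves with k = √(2m(E − V))/ℏ: k₁ = √(2·1·4.83) = 3.108, k₂ = √(2·1·0.41) = 0.9055.
Matching ψ and ψ′ at x = 0 gives r = (k₁ − k₂)/(k₁ + k₂), so R = r² = 0.3011 and T = 1 − R = 0.6989.

T = 0.699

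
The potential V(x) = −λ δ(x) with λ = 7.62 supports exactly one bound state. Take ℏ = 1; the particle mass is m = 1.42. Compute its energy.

E = -41.2

For x ≠ 0 the bound state is ψ ∝ e^{−κ|x|}; integrating the TISE across the delta gives the cusp condition 2κ = 2mλ/ℏ², so κ = 10.82.
Then E = −ℏ²κ²/(2m) = −mλ²/(2ℏ²) = -41.23.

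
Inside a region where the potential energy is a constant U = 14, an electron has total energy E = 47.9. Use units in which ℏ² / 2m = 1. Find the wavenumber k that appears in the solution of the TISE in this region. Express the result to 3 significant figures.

k = 5.82

With E > U the solution is oscillatory, ψ ∝ e^{±ikx} with k = √(2m(E − U))/ℏ.
k = √(2 × 0.5 × 33.9) = 5.822.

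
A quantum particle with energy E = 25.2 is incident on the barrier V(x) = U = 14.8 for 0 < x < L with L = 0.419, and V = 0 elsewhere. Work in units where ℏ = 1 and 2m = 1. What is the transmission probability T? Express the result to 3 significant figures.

E > U: inside the barrier k₂ = √(2m(E − U))/ℏ = 3.225, k₂L = 1.351.
T = [1 + U² sin²(k₂L) / (4E(E − U))]⁻¹ = 1/1.199 = 0.834.

T = 0.834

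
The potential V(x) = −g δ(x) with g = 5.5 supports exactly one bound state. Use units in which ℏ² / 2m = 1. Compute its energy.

For x ≠ 0 the bound state is ψ ∝ e^{−κ|x|}; integrating the TISE across the delta gives the cusp condition 2κ = 2mg/ℏ², so κ = 2.750.
Then E = −ℏ²κ²/(2m) = −mg²/(2ℏ²) = -7.563.

E = -7.56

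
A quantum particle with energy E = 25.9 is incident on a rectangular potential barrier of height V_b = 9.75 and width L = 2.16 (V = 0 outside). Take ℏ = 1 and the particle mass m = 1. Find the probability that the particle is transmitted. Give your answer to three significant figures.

E > V_b: inside the barrier k₂ = √(2m(E − V_b))/ℏ = 5.683, k₂L = 12.28.
T = [1 + V_b² sin²(k₂L) / (4E(E − V_b))]⁻¹ = 1/1.005 = 0.995.

T = 0.995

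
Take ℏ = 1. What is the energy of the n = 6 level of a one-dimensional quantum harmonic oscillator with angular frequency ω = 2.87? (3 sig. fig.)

Using E_n = (n + ½)ℏω: E_6 = 6.5 × 2.87 = 18.66.

E = 18.7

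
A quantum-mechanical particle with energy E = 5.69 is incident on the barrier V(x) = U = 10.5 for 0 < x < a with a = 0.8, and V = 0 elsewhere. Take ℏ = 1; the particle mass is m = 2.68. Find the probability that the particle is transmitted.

Since E < U the interior solution is evanescent with decay constant κ = √(2m(U − E))/ℏ = 5.078.
κa = 4.062, sinh(κa) = 29.04.
Matching ψ, ψ′ at both faces gives T = [1 + U² sinh²(κa) / (4E(U − E))]⁻¹ = 1/850.2 = 0.00118.

T = 0.00118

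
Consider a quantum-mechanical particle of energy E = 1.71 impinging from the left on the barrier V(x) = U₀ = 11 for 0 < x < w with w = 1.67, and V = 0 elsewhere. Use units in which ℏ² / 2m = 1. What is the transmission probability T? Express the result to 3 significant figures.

T = 0.0000796

E < U₀: inside the barrier ψ ∝ e^{±κx} with κ = √(2m(U₀ − E))/ℏ = 3.048.
κw = 5.090, sinh(κw) = 81.20.
The exact tunnelling result is T⁻¹ = 1 + U₀² sinh²(κw) / [4E(U₀ − E)] = 12560, so T = 0.0000796.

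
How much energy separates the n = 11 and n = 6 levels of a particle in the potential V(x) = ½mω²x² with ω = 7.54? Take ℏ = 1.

E_n = ℏω(n + ½), so ΔE = (11 − 6) ℏω = 5 × 7.54 = 37.70.

ΔE = 37.7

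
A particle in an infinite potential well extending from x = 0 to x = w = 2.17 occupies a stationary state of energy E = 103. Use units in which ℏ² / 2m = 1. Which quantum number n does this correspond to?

For an infinite well E_n = n²π²ℏ²/(2mw²), so n = (w/πℏ)√(2mE).
n = (2.17/π) × √(2 × 0.5 × 103) = 7.010 → n = 7.

n = 7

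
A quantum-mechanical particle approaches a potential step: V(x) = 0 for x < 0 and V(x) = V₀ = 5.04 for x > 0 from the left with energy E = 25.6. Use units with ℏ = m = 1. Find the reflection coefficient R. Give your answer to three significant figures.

The wavenumbers are k₁ = √(2mE)/ℏ = 7.155 on the left and k₂ = √(2m(E − V₀))/ℏ = 6.412 on the right.
Matching ψ and ψ′ at x = 0 gives r = (k₁ − k₂)/(k₁ + k₂), so R = r² = 0.002998 and T = 1 − R = 0.9970.

R = 0.00300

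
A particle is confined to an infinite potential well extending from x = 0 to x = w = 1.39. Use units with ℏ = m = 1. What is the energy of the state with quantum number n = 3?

E = 23.0

Requiring ψ(0) = ψ(w) = 0 quantises k = nπ/w, hence E_n = ℏ²k²/2m = n²π²ℏ²/(2mw²).
E_3 = 3² × π² / (2 × 1 × 1.39²) = 22.99.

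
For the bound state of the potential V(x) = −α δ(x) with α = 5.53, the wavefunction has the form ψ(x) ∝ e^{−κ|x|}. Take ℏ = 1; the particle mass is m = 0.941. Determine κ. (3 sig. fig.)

κ = 5.20

Integrating the TISE across x = 0 gives the cusp condition ψ'(0⁺) − ψ'(0⁻) = −(2mα/ℏ²)ψ(0).
With ψ ∝ e^{−κ|x|} this yields −2κ = −2mα/ℏ², so κ = mα/ℏ² = 5.204.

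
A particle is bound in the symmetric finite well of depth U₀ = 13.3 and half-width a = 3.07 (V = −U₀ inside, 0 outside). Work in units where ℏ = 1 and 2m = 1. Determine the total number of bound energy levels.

The dimensionless depth is z₀ = a√(2mU₀)/ℏ = 3.07 × √(13.30) = 11.20.
A new bound state (alternating even/odd) appears each time z₀ passes a multiple of π/2, so N = ⌊2z₀/π⌋ + 1 = ⌊7.128⌋ + 1 = 8.

N = 8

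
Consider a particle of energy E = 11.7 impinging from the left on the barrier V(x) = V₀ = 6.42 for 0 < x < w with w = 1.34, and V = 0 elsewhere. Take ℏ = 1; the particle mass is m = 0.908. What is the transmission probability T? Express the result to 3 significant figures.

T = 0.893

E > V₀: inside the barrier k₂ = √(2m(E − V₀))/ℏ = 3.097, k₂w = 4.149.
T = [1 + V₀² sin²(k₂w) / (4E(E − V₀))]⁻¹ = 1/1.119 = 0.893.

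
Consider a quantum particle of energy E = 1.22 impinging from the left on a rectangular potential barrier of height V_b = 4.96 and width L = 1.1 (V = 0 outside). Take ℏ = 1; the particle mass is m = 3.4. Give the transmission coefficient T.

E < V_b: inside the barrier ψ ∝ e^{±κx} with κ = √(2m(V_b − E))/ℏ = 5.043.
κL = 5.547, sinh(κL) = 128.3.
The exact tunnelling result is T⁻¹ = 1 + V_b² sinh²(κL) / [4E(V_b − E)] = 22180, so T = 0.0000451.

T = 0.0000451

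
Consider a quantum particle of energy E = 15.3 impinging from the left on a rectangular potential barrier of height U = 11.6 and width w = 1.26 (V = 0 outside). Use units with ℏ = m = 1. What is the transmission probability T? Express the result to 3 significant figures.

T = 0.955

Above the barrier the interior wavenumber is k₂ = √(2m(E − U))/ℏ = 2.720, giving phase k₂w = 3.428.
T = [1 + U² sin²(k₂w) / (4E(E − U))]⁻¹ = 1/1.047 = 0.955.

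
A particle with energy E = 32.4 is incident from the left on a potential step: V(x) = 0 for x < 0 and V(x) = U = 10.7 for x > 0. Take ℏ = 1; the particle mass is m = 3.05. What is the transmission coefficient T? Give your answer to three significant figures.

The wavenumbers are k₁ = √(2mE)/ℏ = 14.06 on the left and k₂ = √(2m(E − U))/ℏ = 11.51 on the right.
Continuity of ψ and ψ′ at the step yields the reflection amplitude r = (k₁ − k₂)/(k₁ + k₂) = 0.09988; thus R = |r|² = 0.009976, T = 0.9900.

T = 0.990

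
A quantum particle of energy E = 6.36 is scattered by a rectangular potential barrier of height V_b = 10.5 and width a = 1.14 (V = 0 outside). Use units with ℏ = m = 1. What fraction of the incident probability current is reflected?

R = 0.995

E < V_b: inside the barrier ψ ∝ e^{±κx} with κ = √(2m(V_b − E))/ℏ = 2.877.
κa = 3.280, sinh(κa) = 13.27.
The exact tunnelling result is T⁻¹ = 1 + V_b² sinh²(κa) / [4E(V_b − E)] = 185.4, so T = 0.00539.
R = 1 − T = 0.995.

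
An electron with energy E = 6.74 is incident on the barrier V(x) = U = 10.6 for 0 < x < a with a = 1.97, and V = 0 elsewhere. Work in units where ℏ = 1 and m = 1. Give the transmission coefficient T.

Since E < U the interior solution is evanescent with decay constant κ = √(2m(U − E))/ℏ = 2.778.
κa = 5.474, sinh(κa) = 119.2.
The exact tunnelling result is T⁻¹ = 1 + U² sinh²(κa) / [4E(U − E)] = 15330, so T = 0.0000652.

T = 0.0000652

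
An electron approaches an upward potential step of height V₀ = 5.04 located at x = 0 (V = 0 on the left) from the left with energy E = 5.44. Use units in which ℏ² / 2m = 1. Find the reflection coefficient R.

R = 0.329

On each side the TISE gives plane waves with k = √(2m(E − V))/ℏ: k₁ = √(2·½·5.44) = 2.332, k₂ = √(2·½·0.4) = 0.6325.
Continuity of ψ and ψ′ at the step yields the reflection amplitude r = (k₁ − k₂)/(k₁ + k₂) = 0.5734; thus R = |r|² = 0.3287, T = 0.6713.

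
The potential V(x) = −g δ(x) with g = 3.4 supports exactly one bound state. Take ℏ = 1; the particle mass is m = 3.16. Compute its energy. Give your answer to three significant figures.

E = -18.3

For x ≠ 0 the bound state is ψ ∝ e^{−κ|x|}; integrating the TISE across the delta gives the cusp condition 2κ = 2mg/ℏ², so κ = 10.74.
Then E = −ℏ²κ²/(2m) = −mg²/(2ℏ²) = -18.26.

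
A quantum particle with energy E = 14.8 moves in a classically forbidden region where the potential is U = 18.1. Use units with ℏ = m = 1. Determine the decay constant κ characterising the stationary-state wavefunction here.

Since E < U the TISE in this region is ψ'' = κ²ψ with κ = √(2m(U − E))/ℏ.
κ = √(2 × 1 × 3.3) = 2.569.

κ = 2.57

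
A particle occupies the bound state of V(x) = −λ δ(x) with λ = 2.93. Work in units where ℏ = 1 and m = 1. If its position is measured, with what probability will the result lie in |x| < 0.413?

P = 0.911

The normalised bound state is ψ = √κ e^{−κ|x|} with κ = mλ/ℏ² = 2.930.
P(|x| < d) = ∫_{−d}^{d} κ e^{−2κ|x|} dx = 1 − e^{−2κd} = 1 − e^{−2.420} = 0.9111.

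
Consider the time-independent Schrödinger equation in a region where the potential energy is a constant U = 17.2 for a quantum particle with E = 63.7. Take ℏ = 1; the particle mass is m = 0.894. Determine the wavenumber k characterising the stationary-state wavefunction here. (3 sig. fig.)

With E > U the solution is oscillatory, ψ ∝ e^{±ikx} with k = √(2m(E − U))/ℏ.
k = √(2 × 0.894 × 46.5) = 9.118.

k = 9.12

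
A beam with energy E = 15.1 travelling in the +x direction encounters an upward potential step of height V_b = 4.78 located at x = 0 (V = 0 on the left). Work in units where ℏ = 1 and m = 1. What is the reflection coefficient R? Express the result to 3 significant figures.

The wavenumbers are k₁ = √(2mE)/ℏ = 5.495 on the left and k₂ = √(2m(E − V_b))/ℏ = 4.543 on the right.
Continuity of ψ and ψ′ at the step yields the reflection amplitude r = (k₁ − k₂)/(k₁ + k₂) = 0.09487; thus R = |r|² = 0.009000, T = 0.9910.

R = 0.00900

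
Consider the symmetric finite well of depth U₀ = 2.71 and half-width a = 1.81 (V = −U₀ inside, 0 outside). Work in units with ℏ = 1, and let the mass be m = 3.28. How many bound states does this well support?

N = 5

Define the well-strength parameter z₀ = (a/ℏ)√(2mU₀) = 1.81 × √(2·3.28·2.71) = 7.632.
A new bound state (alternating even/odd) appears each time z₀ passes a multiple of π/2, so N = ⌊2z₀/π⌋ + 1 = ⌊4.858⌋ + 1 = 5.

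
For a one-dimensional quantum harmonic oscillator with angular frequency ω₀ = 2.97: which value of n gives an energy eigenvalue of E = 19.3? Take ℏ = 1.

n = 6

E_n = ℏω₀(n + ½) ⇒ n = E/(ℏω₀) − ½ = 19.3/2.97 − 0.5 = 5.998 → n = 6.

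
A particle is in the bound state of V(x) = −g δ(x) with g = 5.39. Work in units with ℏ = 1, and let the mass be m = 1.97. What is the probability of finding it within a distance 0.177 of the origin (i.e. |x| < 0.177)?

P = 0.977

The normalised bound state is ψ = √κ e^{−κ|x|} with κ = mg/ℏ² = 10.62.
P(|x| < d) = ∫_{−d}^{d} κ e^{−2κ|x|} dx = 1 − e^{−2κd} = 1 − e^{−3.759} = 0.9767.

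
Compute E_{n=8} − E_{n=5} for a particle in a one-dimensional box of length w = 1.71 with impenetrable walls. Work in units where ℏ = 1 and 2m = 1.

ΔE = 132

E_n = n²π²ℏ²/(2mw²), so ΔE = (8² − 5²) π²ℏ²/(2mw²).
ΔE = 39 × π² / (2 × 0.5 × 1.71²) = 131.6.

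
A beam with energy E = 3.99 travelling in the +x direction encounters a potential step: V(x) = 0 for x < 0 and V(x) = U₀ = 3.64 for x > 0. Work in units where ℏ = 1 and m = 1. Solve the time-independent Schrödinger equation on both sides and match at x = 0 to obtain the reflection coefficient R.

On each side the TISE gives plane waves with k = √(2m(E − V))/ℏ: k₁ = √(2·1·3.99) = 2.825, k₂ = √(2·1·0.35) = 0.8367.
Matching ψ and ψ′ at x = 0 gives r = (k₁ − k₂)/(k₁ + k₂), so R = r² = 0.2949 and T = 1 − R = 0.7051.

R = 0.295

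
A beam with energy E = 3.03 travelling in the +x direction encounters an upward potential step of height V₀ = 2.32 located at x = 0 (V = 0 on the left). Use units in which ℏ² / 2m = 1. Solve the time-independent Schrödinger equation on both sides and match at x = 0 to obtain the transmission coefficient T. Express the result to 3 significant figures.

T = 0.879

The wavenumbers are k₁ = √(2mE)/ℏ = 1.741 on the left and k₂ = √(2m(E − V₀))/ℏ = 0.8426 on the right.
Matching ψ and ψ′ at x = 0 gives r = (k₁ − k₂)/(k₁ + k₂), so R = r² = 0.1209 and T = 1 − R = 0.8791.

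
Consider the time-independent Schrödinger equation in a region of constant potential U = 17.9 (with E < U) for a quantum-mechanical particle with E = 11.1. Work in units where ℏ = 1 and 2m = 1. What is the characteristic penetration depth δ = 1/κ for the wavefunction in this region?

Since E < U the TISE in this region is ψ'' = κ²ψ with κ = √(2m(U − E))/ℏ.
κ = √(2 × 0.5 × 6.8) = 2.608. The penetration depth is δ = 1/κ = 0.383.

δ = 0.383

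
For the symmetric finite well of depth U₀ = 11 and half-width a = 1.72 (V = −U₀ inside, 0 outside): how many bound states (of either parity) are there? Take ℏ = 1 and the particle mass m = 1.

N = 6

The dimensionless depth is z₀ = a√(2mU₀)/ℏ = 1.72 × √(22.00) = 8.068.
A new bound state (alternating even/odd) appears each time z₀ passes a multiple of π/2, so N = ⌊2z₀/π⌋ + 1 = ⌊5.136⌋ + 1 = 6.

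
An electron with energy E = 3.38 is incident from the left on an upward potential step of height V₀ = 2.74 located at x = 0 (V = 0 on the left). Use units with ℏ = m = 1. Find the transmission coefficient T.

T = 0.845

On each side the TISE gives plane waves with k = √(2m(E − V))/ℏ: k₁ = √(2·1·3.38) = 2.600, k₂ = √(2·1·0.64) = 1.131.
Continuity of ψ and ψ′ at the step yields the reflection amplitude r = (k₁ − k₂)/(k₁ + k₂) = 0.3936; thus R = |r|² = 0.1549, T = 0.8451.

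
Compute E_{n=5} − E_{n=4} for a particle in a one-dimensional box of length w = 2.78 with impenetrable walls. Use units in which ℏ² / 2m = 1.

E_n = n²π²ℏ²/(2mw²), so ΔE = (5² − 4²) π²ℏ²/(2mw²).
ΔE = 9 × π² / (2 × 0.5 × 2.78²) = 11.49.

ΔE = 11.5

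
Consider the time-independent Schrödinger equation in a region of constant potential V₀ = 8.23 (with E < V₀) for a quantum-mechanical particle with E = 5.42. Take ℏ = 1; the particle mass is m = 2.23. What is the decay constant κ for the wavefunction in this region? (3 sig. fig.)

Since E < V₀ the TISE in this region is ψ'' = κ²ψ with κ = √(2m(V₀ − E))/ℏ.
κ = √(2 × 2.23 × 2.81) = 3.540.

κ = 3.54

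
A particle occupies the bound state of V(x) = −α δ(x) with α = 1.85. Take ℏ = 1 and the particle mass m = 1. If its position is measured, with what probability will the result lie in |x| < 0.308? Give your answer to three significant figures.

P = 0.680

The normalised bound state is ψ = √κ e^{−κ|x|} with κ = mα/ℏ² = 1.850.
P(|x| < d) = ∫_{−d}^{d} κ e^{−2κ|x|} dx = 1 − e^{−2κd} = 1 − e^{−1.140} = 0.6801.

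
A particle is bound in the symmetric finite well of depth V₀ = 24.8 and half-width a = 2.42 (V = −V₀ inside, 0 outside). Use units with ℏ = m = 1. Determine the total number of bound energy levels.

Define the well-strength parameter z₀ = (a/ℏ)√(2mV₀) = 2.42 × √(2·1·24.8) = 17.04.
A new bound state (alternating even/odd) appears each time z₀ passes a multiple of π/2, so N = ⌊2z₀/π⌋ + 1 = ⌊10.85⌋ + 1 = 11.

N = 11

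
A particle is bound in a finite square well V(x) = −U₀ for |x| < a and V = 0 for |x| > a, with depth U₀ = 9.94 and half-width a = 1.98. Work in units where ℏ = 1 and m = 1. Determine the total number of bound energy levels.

N = 6

The dimensionless depth is z₀ = a√(2mU₀)/ℏ = 1.98 × √(19.88) = 8.828.
A new bound state (alternating even/odd) appears each time z₀ passes a multiple of π/2, so N = ⌊2z₀/π⌋ + 1 = ⌊5.620⌋ + 1 = 6.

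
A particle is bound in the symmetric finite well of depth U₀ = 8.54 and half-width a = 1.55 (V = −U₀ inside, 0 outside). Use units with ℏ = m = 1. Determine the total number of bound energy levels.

Define the well-strength parameter z₀ = (a/ℏ)√(2mU₀) = 1.55 × √(2·1·8.54) = 6.406.
The even/odd transcendental equations gain one root per π/2 in z₀, giving N = 1 + ⌊2z₀/π⌋ = 1 + ⌊4.078⌋ = 5.

N = 5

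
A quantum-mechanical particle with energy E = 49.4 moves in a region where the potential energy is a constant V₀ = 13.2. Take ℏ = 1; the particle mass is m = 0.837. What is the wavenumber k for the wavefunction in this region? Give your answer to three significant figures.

k = 7.78

With E > V₀ the solution is oscillatory, ψ ∝ e^{±ikx} with k = √(2m(E − V₀))/ℏ.
k = √(2 × 0.837 × 36.2) = 7.785.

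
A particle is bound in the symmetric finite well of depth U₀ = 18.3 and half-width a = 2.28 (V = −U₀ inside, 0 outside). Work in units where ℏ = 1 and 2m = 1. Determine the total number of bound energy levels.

The dimensionless depth is z₀ = a√(2mU₀)/ℏ = 2.28 × √(18.30) = 9.753.
A new bound state (alternating even/odd) appears each time z₀ passes a multiple of π/2, so N = ⌊2z₀/π⌋ + 1 = ⌊6.209⌋ + 1 = 7.

N = 7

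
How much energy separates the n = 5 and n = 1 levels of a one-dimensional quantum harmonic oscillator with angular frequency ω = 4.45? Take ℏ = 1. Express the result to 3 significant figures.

ΔE = 17.8

E_n = ℏω(n + ½), so ΔE = (5 − 1) ℏω = 4 × 4.45 = 17.80.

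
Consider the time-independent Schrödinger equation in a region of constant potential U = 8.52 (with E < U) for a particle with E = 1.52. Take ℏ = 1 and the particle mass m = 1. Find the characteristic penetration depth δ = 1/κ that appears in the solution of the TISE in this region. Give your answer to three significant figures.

Since E < U the TISE in this region is ψ'' = κ²ψ with κ = √(2m(U − E))/ℏ.
κ = √(2 × 1 × 7) = 3.742. The penetration depth is δ = 1/κ = 0.267.

δ = 0.267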